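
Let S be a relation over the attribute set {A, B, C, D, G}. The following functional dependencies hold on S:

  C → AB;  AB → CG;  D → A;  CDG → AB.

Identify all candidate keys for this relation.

Attribute D never appears on the right-hand side of any dependency, so D must belong to every candidate key.
{D}⁺ = {A, D}, which is not all of the schema, so we must add further attributes.
{B, D}⁺: D→A adds A; AB→CG adds C, G → {A, B, C, D, G}.
{C, D}⁺: C→AB adds A, B; AB→CG adds G → {A, B, C, D, G}.

{B, D}; {C, D}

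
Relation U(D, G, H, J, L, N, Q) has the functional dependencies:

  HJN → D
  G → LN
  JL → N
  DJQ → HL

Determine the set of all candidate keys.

{D, G, J, Q}, {G, H, J, Q}

{D, G, J, Q}⁺: G→LN adds L, N; DJQ→HL adds H → {D, G, H, J, L, N, Q}. Minimal: {G, J, Q}⁺ = {G, J, L, N, Q}; {D, J, Q}⁺ = {D, H, J, L, N, Q}; {D, G, Q}⁺ = {D, G, L, N, Q}; … — none reach the full schema.
{G, H, J, Q}⁺: G→LN adds L, N; HJN→D adds D → {D, G, H, J, L, N, Q}. Minimal: {H, J, Q}⁺ = {H, J, Q}; {G, J, Q}⁺ = {G, J, L, N, Q}; {G, H, Q}⁺ = {G, H, L, N, Q}; … — none reach the full schema.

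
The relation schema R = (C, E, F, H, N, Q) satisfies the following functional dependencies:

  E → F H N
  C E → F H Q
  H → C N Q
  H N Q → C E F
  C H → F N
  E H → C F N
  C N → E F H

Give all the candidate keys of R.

{E}⁺: E→FHN adds F, H, N; H→CNQ adds C, Q → {C, E, F, H, N, Q}.
{H}⁺: H→CNQ adds C, N, Q; HNQ→CEF adds E, F → {C, E, F, H, N, Q}.
{C, N}⁺: CN→EFH adds E, F, H; CE→FHQ adds Q → {C, E, F, H, N, Q}.
Any other superkey contains one of these as a subset, so there are no further candidate keys.

{E}, {H}, {C, N}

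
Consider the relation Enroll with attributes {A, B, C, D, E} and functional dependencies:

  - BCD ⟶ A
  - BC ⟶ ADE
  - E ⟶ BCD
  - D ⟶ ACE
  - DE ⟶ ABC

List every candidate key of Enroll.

{D}⁺: D→ACE adds A, C, E; DE→ABC adds B → {A, B, C, D, E}.
{E}⁺: E→BCD adds B, C, D; D→ACE adds A → {A, B, C, D, E}.
{B, C}⁺: BC→ADE adds A, D, E → {A, B, C, D, E}. Minimal: {C}⁺ = {C}; {B}⁺ = {B} — none reach the full schema.
Any other superkey contains one of these as a subset, so there are no further candidate keys.

{D}, {E}, {B, C}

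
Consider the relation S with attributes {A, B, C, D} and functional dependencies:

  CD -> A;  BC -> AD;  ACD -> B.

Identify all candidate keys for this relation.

Attribute C never appears on the right-hand side of any dependency, so C must belong to every candidate key.
{C}⁺ = {C}, which is not all of the schema, so we must add further attributes.
{B, C}⁺: BC→AD adds A, D → {A, B, C, D}. Minimal: {C}⁺ = {C}; {B}⁺ = {B} — none reach the full schema.
{C, D}⁺: CD→A adds A; ACD→B adds B → {A, B, C, D}. Minimal: {D}⁺ = {D}; {C}⁺ = {C} — none reach the full schema.

(B, C), (C, D)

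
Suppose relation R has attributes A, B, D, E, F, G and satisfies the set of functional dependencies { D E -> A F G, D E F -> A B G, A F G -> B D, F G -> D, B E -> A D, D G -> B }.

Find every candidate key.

(B, E); (D, E); (E, F, G)

Attribute E never appears on the right-hand side of any dependency, so E must belong to every candidate key.
{E}⁺ = {E}, which is not all of the schema, so we must add further attributes.
{B, E}⁺: BE→AD adds A, D; DE→AFG adds F, G → {A, B, D, E, F, G}. Minimal: {E}⁺ = {E}; {B}⁺ = {B} — none reach the full schema.
{D, E}⁺: DE→AFG adds A, F, G; DEF→ABG adds B → {A, B, D, E, F, G}. Minimal: {E}⁺ = {E}; {D}⁺ = {D} — none reach the full schema.
{E, F, G}⁺: FG→D adds D; DG→B adds B; DE→AFG adds A → {A, B, D, E, F, G}. Minimal: {F, G}⁺ = {B, D, F, G}; {E, G}⁺ = {E, G}; {E, F}⁺ = {E, F} — none reach the full schema.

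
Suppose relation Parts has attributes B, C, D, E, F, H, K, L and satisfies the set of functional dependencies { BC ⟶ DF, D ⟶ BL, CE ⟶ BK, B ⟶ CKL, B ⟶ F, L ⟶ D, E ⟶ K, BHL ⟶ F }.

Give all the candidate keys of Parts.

Attributes E, H never appear on any right-hand side, so every candidate key must contain {E, H}.
{E, H}⁺ = {E, H, K}, which is not all of the schema, so we must add further attributes.
{B, E, H}⁺: B→CKL adds C, K, L; B→F adds F; L→D adds D → {B, C, D, E, F, H, K, L}. Minimal: {E, H}⁺ = {E, H, K}; {B, H}⁺ = {B, C, D, F, H, K, L}; {B, E}⁺ = {B, C, D, E, F, K, L} — none reach the full schema.
{C, E, H}⁺: CE→BK adds B, K; B→CKL adds L; B→F adds F; L→D adds D → {B, C, D, E, F, H, K, L}. Minimal: {E, H}⁺ = {E, H, K}; {C, H}⁺ = {C, H}; {C, E}⁺ = {B, C, D, E, F, K, L} — none reach the full schema.
{D, E, H}⁺: D→BL adds B, L; B→CKL adds C, K; B→F adds F → {B, C, D, E, F, H, K, L}. Minimal: {E, H}⁺ = {E, H, K}; {D, H}⁺ = {B, C, D, F, H, K, L}; {D, E}⁺ = {B, C, D, E, F, K, L} — none reach the full schema.
{E, H, L}⁺: L→D adds D; E→K adds K; D→BL adds B; B→CKL adds C; B→F adds F → {B, C, D, E, F, H, K, L}. Minimal: {H, L}⁺ = {B, C, D, F, H, K, L}; {E, L}⁺ = {B, C, D, E, F, K, L}; {E, H}⁺ = {E, H, K} — none reach the full schema.
Any other superkey contains one of these as a subset, so there are no further candidate keys.

BEH; CEH; DEH; EHL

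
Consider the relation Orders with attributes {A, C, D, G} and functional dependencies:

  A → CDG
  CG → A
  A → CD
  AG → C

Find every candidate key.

{A}; {C, G}

{A}⁺: A→CDG adds C, D, G → {A, C, D, G}.
{C, G}⁺: CG→A adds A; A→CD adds D → {A, C, D, G}. Minimal: {G}⁺ = {G}; {C}⁺ = {C} — none reach the full schema.
Any other superkey contains one of these as a subset, so there are no further candidate keys.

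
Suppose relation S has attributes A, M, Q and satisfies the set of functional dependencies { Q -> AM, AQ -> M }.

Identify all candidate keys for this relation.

(Q)

Attribute Q never appears on the right-hand side of any dependency, so Q must belong to every candidate key.
{Q}⁺ = {A, M, Q}, which is all of the schema, so {Q} is the only candidate key.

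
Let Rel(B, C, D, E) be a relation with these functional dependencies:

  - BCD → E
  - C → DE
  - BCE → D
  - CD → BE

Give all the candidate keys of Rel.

Attribute C never appears on the right-hand side of any dependency, so C must belong to every candidate key.
{C}⁺ = {B, C, D, E}, which is all of the schema, so {C} is the only candidate key.

(C)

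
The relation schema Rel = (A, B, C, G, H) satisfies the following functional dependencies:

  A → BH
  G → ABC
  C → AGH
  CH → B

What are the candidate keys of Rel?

{C}⁺: C→AGH adds A, G, H; CH→B adds B → {A, B, C, G, H}.
{G}⁺: G→ABC adds A, B, C; C→AGH adds H → {A, B, C, G, H}.

(C), (G)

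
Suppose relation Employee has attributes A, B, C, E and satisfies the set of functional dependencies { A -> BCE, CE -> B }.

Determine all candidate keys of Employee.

Attribute A never appears on the right-hand side of any dependency, so A must belong to every candidate key.
{A}⁺ = {A, B, C, E}, which is all of the schema, so {A} is the only candidate key.

(A)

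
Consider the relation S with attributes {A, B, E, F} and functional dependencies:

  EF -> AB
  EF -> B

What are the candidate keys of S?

Attributes E, F never appear on any right-hand side, so every candidate key must contain {E, F}.
{E, F}⁺ = {A, B, E, F}, which is all of the schema, so {E, F} is the only candidate key.

EF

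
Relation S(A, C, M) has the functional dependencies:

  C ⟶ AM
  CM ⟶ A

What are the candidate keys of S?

(C)

Attribute C never appears on the right-hand side of any dependency, so C must belong to every candidate key.
{C}⁺ = {A, C, M}, which is all of the schema, so {C} is the only candidate key.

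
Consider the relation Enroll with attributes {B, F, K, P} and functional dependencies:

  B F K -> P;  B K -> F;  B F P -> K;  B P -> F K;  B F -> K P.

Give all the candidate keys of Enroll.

{B, F}, {B, K}, {B, P}

Attribute B never appears on the right-hand side of any dependency, so B must belong to every candidate key.
{B}⁺ = {B}, which is not all of the schema, so we must add further attributes.
{B, F}⁺: BF→KP adds K, P → {B, F, K, P}. Minimal: {F}⁺ = {F}; {B}⁺ = {B} — none reach the full schema.
{B, K}⁺: BK→F adds F; BF→KP adds P → {B, F, K, P}. Minimal: {K}⁺ = {K}; {B}⁺ = {B} — none reach the full schema.
{B, P}⁺: BP→FK adds F, K → {B, F, K, P}. Minimal: {P}⁺ = {P}; {B}⁺ = {B} — none reach the full schema.
Any other superkey contains one of these as a subset, so there are no further candidate keys.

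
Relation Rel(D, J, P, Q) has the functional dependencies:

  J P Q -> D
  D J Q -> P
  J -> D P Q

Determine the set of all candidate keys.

Attribute J never appears on the right-hand side of any dependency, so J must belong to every candidate key.
{J}⁺ = {D, J, P, Q}, which is all of the schema, so {J} is the only candidate key.

J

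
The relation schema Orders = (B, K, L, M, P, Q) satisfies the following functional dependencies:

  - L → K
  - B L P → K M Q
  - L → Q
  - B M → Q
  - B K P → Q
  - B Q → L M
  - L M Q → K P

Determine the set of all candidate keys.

Attribute B never appears on the right-hand side of any dependency, so B must belong to every candidate key.
{B}⁺ = {B}, which is not all of the schema, so we must add further attributes.
{B, L}⁺: L→K adds K; L→Q adds Q; BQ→LM adds M; LMQ→KP adds P → {B, K, L, M, P, Q}. Minimal: {L}⁺ = {K, L, Q}; {B}⁺ = {B} — none reach the full schema.
{B, M}⁺: BM→Q adds Q; BQ→LM adds L; LMQ→KP adds K, P → {B, K, L, M, P, Q}. Minimal: {M}⁺ = {M}; {B}⁺ = {B} — none reach the full schema.
{B, Q}⁺: BQ→LM adds L, M; LMQ→KP adds K, P → {B, K, L, M, P, Q}. Minimal: {Q}⁺ = {Q}; {B}⁺ = {B} — none reach the full schema.
{B, K, P}⁺: BKP→Q adds Q; BQ→LM adds L, M → {B, K, L, M, P, Q}. Minimal: {K, P}⁺ = {K, P}; {B, P}⁺ = {B, P}; {B, K}⁺ = {B, K} — none reach the full schema.

{B, L}, {B, M}, {B, Q}, {B, K, P}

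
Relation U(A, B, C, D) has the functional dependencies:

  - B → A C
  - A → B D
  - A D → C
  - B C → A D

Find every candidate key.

{A}⁺: A→BD adds B, D; AD→C adds C → {A, B, C, D}.
{B}⁺: B→AC adds A, C; A→BD adds D → {A, B, C, D}.
Any other superkey contains one of these as a subset, so there are no further candidate keys.

{A}; {B}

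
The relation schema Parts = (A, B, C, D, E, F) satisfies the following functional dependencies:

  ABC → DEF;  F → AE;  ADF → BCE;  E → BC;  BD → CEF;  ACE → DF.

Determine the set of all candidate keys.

{F}⁺: F→AE adds A, E; E→BC adds B, C; ACE→DF adds D → {A, B, C, D, E, F}.
{A, E}⁺: E→BC adds B, C; ACE→DF adds D, F → {A, B, C, D, E, F}. Minimal: {E}⁺ = {B, C, E}; {A}⁺ = {A} — none reach the full schema.
{B, D}⁺: BD→CEF adds C, E, F; F→AE adds A → {A, B, C, D, E, F}. Minimal: {D}⁺ = {D}; {B}⁺ = {B} — none reach the full schema.
{D, E}⁺: E→BC adds B, C; BD→CEF adds F; F→AE adds A → {A, B, C, D, E, F}. Minimal: {E}⁺ = {B, C, E}; {D}⁺ = {D} — none reach the full schema.
{A, B, C}⁺: ABC→DEF adds D, E, F → {A, B, C, D, E, F}. Minimal: {B, C}⁺ = {B, C}; {A, C}⁺ = {A, C}; {A, B}⁺ = {A, B} — none reach the full schema.

(F), (A, E), (B, D), (D, E), (A, B, C)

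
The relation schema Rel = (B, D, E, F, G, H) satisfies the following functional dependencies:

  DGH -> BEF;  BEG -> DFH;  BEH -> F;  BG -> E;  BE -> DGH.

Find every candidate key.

{B, E}⁺: BE→DGH adds D, G, H; DGH→BEF adds F → {B, D, E, F, G, H}. Minimal: {E}⁺ = {E}; {B}⁺ = {B} — none reach the full schema.
{B, G}⁺: BG→E adds E; BE→DGH adds D, H; DGH→BEF adds F → {B, D, E, F, G, H}. Minimal: {G}⁺ = {G}; {B}⁺ = {B} — none reach the full schema.
{D, G, H}⁺: DGH→BEF adds B, E, F → {B, D, E, F, G, H}. Minimal: {G, H}⁺ = {G, H}; {D, H}⁺ = {D, H}; {D, G}⁺ = {D, G} — none reach the full schema.
Any other superkey contains one of these as a subset, so there are no further candidate keys.

{B, E}, {B, G}, {D, G, H}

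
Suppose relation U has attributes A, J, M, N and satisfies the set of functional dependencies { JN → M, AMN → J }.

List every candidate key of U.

{A, J, N}⁺: JN→M adds M → {A, J, M, N}. Minimal: {J, N}⁺ = {J, M, N}; {A, N}⁺ = {A, N}; {A, J}⁺ = {A, J} — none reach the full schema.
{A, M, N}⁺: AMN→J adds J → {A, J, M, N}. Minimal: {M, N}⁺ = {M, N}; {A, N}⁺ = {A, N}; {A, M}⁺ = {A, M} — none reach the full schema.
Any other superkey contains one of these as a subset, so there are no further candidate keys.

(A, J, N); (A, M, N)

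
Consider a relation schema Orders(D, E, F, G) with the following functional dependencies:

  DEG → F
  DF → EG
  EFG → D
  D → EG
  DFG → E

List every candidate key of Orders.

{D}⁺: D→EG adds E, G; DEG→F adds F → {D, E, F, G}.
{E, F, G}⁺: EFG→D adds D → {D, E, F, G}. Minimal: {F, G}⁺ = {F, G}; {E, G}⁺ = {E, G}; {E, F}⁺ = {E, F} — none reach the full schema.

{D}, {E, F, G}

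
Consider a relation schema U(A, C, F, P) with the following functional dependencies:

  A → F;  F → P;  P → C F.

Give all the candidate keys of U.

{A}⁺: A→F adds F; F→P adds P; P→CF adds C → {A, C, F, P}.
No other minimal superkey exists.

{A}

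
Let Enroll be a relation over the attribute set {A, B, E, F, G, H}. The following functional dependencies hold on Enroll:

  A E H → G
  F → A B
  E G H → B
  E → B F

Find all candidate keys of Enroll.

Attributes E, H never appear on any right-hand side, so every candidate key must contain {E, H}.
{E, H}⁺ = {A, B, E, F, G, H}, which is all of the schema, so {E, H} is the only candidate key.

{E, H}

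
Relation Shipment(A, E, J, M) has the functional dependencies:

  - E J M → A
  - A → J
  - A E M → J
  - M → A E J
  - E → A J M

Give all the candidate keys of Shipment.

{E}, {M}

{E}⁺: E→AJM adds A, J, M → {A, E, J, M}.
{M}⁺: M→AEJ adds A, E, J → {A, E, J, M}.
Any other superkey contains one of these as a subset, so there are no further candidate keys.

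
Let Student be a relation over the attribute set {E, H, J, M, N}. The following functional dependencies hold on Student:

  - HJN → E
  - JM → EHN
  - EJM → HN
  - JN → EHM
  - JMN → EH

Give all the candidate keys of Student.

Attribute J never appears on the right-hand side of any dependency, so J must belong to every candidate key.
{J}⁺ = {J}, which is not all of the schema, so we must add further attributes.
{J, M}⁺: JM→EHN adds E, H, N → {E, H, J, M, N}. Minimal: {M}⁺ = {M}; {J}⁺ = {J} — none reach the full schema.
{J, N}⁺: JN→EHM adds E, H, M → {E, H, J, M, N}. Minimal: {N}⁺ = {N}; {J}⁺ = {J} — none reach the full schema.
Any other superkey contains one of these as a subset, so there are no further candidate keys.

{J, M}, {J, N}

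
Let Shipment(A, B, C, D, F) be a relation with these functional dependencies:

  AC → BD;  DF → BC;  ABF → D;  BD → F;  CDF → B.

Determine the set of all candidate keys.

(A, C); (A, B, D); (A, B, F); (A, D, F)

Attribute A never appears on the right-hand side of any dependency, so A must belong to every candidate key.
{A}⁺ = {A}, which is not all of the schema, so we must add further attributes.
{A, C}⁺: AC→BD adds B, D; BD→F adds F → {A, B, C, D, F}. Minimal: {C}⁺ = {C}; {A}⁺ = {A} — none reach the full schema.
{A, B, D}⁺: BD→F adds F; DF→BC adds C → {A, B, C, D, F}. Minimal: {B, D}⁺ = {B, C, D, F}; {A, D}⁺ = {A, D}; {A, B}⁺ = {A, B} — none reach the full schema.
{A, B, F}⁺: ABF→D adds D; DF→BC adds C → {A, B, C, D, F}. Minimal: {B, F}⁺ = {B, F}; {A, F}⁺ = {A, F}; {A, B}⁺ = {A, B} — none reach the full schema.
{A, D, F}⁺: DF→BC adds B, C → {A, B, C, D, F}. Minimal: {D, F}⁺ = {B, C, D, F}; {A, F}⁺ = {A, F}; {A, D}⁺ = {A, D} — none reach the full schema.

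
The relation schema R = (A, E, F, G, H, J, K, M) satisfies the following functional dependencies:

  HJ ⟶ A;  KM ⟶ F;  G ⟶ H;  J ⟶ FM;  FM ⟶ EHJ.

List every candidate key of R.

{G, J, K}⁺: G→H adds H; J→FM adds F, M; FM→EHJ adds E; HJ→A adds A → {A, E, F, G, H, J, K, M}. Minimal: {J, K}⁺ = {A, E, F, H, J, K, M}; {G, K}⁺ = {G, H, K}; {G, J}⁺ = {A, E, F, G, H, J, M} — none reach the full schema.
{G, K, M}⁺: KM→F adds F; G→H adds H; FM→EHJ adds E, J; HJ→A adds A → {A, E, F, G, H, J, K, M}. Minimal: {K, M}⁺ = {A, E, F, H, J, K, M}; {G, M}⁺ = {G, H, M}; {G, K}⁺ = {G, H, K} — none reach the full schema.

GJK, GKM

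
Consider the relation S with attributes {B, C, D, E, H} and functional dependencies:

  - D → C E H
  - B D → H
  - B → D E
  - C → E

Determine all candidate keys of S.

Attribute B never appears on the right-hand side of any dependency, so B must belong to every candidate key.
{B}⁺ = {B, C, D, E, H}, which is all of the schema, so {B} is the only candidate key.

B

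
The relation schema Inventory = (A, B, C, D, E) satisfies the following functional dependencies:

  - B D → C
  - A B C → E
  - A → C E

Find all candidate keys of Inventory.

Attributes A, B, D never appear on any right-hand side, so every candidate key must contain {A, B, D}.
{A, B, D}⁺ = {A, B, C, D, E}, which is all of the schema, so {A, B, D} is the only candidate key.

{A, B, D}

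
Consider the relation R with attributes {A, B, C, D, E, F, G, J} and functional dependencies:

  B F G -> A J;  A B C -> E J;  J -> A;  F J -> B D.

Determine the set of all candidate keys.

{B, C, F, G}; {C, F, G, J}

Attributes C, F, G never appear on any right-hand side, so every candidate key must contain {C, F, G}.
{C, F, G}⁺ = {C, F, G}, which is not all of the schema, so we must add further attributes.
{B, C, F, G}⁺: BFG→AJ adds A, J; ABC→EJ adds E; FJ→BD adds D → {A, B, C, D, E, F, G, J}. Minimal: {C, F, G}⁺ = {C, F, G}; {B, F, G}⁺ = {A, B, D, F, G, J}; {B, C, G}⁺ = {B, C, G}; … — none reach the full schema.
{C, F, G, J}⁺: J→A adds A; FJ→BD adds B, D; ABC→EJ adds E → {A, B, C, D, E, F, G, J}. Minimal: {F, G, J}⁺ = {A, B, D, F, G, J}; {C, G, J}⁺ = {A, C, G, J}; {C, F, J}⁺ = {A, B, C, D, E, F, J}; … — none reach the full schema.
Any other superkey contains one of these as a subset, so there are no further candidate keys.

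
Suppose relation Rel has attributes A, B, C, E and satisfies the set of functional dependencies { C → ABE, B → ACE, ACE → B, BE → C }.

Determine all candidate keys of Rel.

{B}⁺: B→ACE adds A, C, E → {A, B, C, E}.
{C}⁺: C→ABE adds A, B, E → {A, B, C, E}.
Any other superkey contains one of these as a subset, so there are no further candidate keys.

{B}; {C}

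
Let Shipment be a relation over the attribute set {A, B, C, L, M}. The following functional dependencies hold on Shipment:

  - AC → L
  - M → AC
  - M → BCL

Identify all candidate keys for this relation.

{M}

Attribute M never appears on the right-hand side of any dependency, so M must belong to every candidate key.
{M}⁺ = {A, B, C, L, M}, which is all of the schema, so {M} is the only candidate key.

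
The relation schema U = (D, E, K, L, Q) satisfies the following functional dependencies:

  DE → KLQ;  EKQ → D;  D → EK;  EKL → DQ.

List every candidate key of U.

{D}⁺: D→EK adds E, K; DE→KLQ adds L, Q → {D, E, K, L, Q}.
{E, K, L}⁺: EKL→DQ adds D, Q → {D, E, K, L, Q}. Minimal: {K, L}⁺ = {K, L}; {E, L}⁺ = {E, L}; {E, K}⁺ = {E, K} — none reach the full schema.
{E, K, Q}⁺: EKQ→D adds D; DE→KLQ adds L → {D, E, K, L, Q}. Minimal: {K, Q}⁺ = {K, Q}; {E, Q}⁺ = {E, Q}; {E, K}⁺ = {E, K} — none reach the full schema.
Any other superkey contains one of these as a subset, so there are no further candidate keys.

{D}, {E, K, L}, {E, K, Q}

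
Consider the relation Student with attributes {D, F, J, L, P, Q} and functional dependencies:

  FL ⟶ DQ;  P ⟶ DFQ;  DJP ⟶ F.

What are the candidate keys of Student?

{J, L, P}

Attributes J, L, P never appear on any right-hand side, so every candidate key must contain {J, L, P}.
{J, L, P}⁺ = {D, F, J, L, P, Q}, which is all of the schema, so {J, L, P} is the only candidate key.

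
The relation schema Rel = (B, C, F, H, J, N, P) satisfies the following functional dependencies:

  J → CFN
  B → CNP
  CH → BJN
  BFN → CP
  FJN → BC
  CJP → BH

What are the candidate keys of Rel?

{J}⁺: J→CFN adds C, F, N; FJN→BC adds B; B→CNP adds P; CJP→BH adds H → {B, C, F, H, J, N, P}.
{B, H}⁺: B→CNP adds C, N, P; CH→BJN adds J; J→CFN adds F → {B, C, F, H, J, N, P}. Minimal: {H}⁺ = {H}; {B}⁺ = {B, C, N, P} — none reach the full schema.
{C, H}⁺: CH→BJN adds B, J, N; J→CFN adds F; B→CNP adds P → {B, C, F, H, J, N, P}. Minimal: {H}⁺ = {H}; {C}⁺ = {C} — none reach the full schema.
Any other superkey contains one of these as a subset, so there are no further candidate keys.

{J}, {B, H}, {C, H}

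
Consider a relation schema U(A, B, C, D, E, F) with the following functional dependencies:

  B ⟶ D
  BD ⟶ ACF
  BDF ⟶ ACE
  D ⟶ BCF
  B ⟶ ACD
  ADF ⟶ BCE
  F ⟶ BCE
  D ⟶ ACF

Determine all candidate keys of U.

B, D, F

{B}⁺: B→D adds D; BD→ACF adds A, C, F; BDF→ACE adds E → {A, B, C, D, E, F}.
{D}⁺: D→BCF adds B, C, F; B→ACD adds A; ADF→BCE adds E → {A, B, C, D, E, F}.
{F}⁺: F→BCE adds B, C, E; B→D adds D; BD→ACF adds A → {A, B, C, D, E, F}.
Any other superkey contains one of these as a subset, so there are no further candidate keys.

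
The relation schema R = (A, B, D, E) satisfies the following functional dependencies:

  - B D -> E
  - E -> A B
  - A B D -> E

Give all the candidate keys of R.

Attribute D never appears on the right-hand side of any dependency, so D must belong to every candidate key.
{D}⁺ = {D}, which is not all of the schema, so we must add further attributes.
{B, D}⁺: BD→E adds E; E→AB adds A → {A, B, D, E}.
{D, E}⁺: E→AB adds A, B → {A, B, D, E}.
Any other superkey contains one of these as a subset, so there are no further candidate keys.

{B, D}, {D, E}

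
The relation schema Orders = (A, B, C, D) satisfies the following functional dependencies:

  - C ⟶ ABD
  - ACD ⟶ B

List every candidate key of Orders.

Attribute C never appears on the right-hand side of any dependency, so C must belong to every candidate key.
{C}⁺ = {A, B, C, D}, which is all of the schema, so {C} is the only candidate key.

C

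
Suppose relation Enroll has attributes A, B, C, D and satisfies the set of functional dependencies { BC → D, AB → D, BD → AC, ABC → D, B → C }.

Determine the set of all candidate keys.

(B)

Attribute B never appears on the right-hand side of any dependency, so B must belong to every candidate key.
{B}⁺ = {A, B, C, D}, which is all of the schema, so {B} is the only candidate key.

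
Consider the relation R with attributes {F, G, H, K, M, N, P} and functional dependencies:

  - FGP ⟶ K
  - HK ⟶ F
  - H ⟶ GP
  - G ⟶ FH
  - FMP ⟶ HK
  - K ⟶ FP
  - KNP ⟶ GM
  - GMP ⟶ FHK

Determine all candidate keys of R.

GN, HN, KN, FMNP

{G, N}⁺: G→FH adds F, H; H→GP adds P; FGP→K adds K; KNP→GM adds M → {F, G, H, K, M, N, P}. Minimal: {N}⁺ = {N}; {G}⁺ = {F, G, H, K, P} — none reach the full schema.
{H, N}⁺: H→GP adds G, P; G→FH adds F; FGP→K adds K; KNP→GM adds M → {F, G, H, K, M, N, P}. Minimal: {N}⁺ = {N}; {H}⁺ = {F, G, H, K, P} — none reach the full schema.
{K, N}⁺: K→FP adds F, P; KNP→GM adds G, M; GMP→FHK adds H → {F, G, H, K, M, N, P}. Minimal: {N}⁺ = {N}; {K}⁺ = {F, K, P} — none reach the full schema.
{F, M, N, P}⁺: FMP→HK adds H, K; KNP→GM adds G → {F, G, H, K, M, N, P}. Minimal: {M, N, P}⁺ = {M, N, P}; {F, N, P}⁺ = {F, N, P}; {F, M, P}⁺ = {F, G, H, K, M, P}; … — none reach the full schema.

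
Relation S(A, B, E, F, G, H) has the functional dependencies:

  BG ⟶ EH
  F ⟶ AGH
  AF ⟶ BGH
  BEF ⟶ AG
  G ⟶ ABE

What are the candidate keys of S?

{F}⁺: F→AGH adds A, G, H; AF→BGH adds B; G→ABE adds E → {A, B, E, F, G, H}.

(F)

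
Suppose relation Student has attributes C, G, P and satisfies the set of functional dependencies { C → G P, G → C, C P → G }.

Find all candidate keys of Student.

{C}⁺: C→GP adds G, P → {C, G, P}.
{G}⁺: G→C adds C; C→GP adds P → {C, G, P}.

(C); (G)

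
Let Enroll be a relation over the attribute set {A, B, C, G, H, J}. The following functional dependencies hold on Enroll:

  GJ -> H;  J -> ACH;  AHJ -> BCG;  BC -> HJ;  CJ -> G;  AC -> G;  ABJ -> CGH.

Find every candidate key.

{J}⁺: J→ACH adds A, C, H; AHJ→BCG adds B, G → {A, B, C, G, H, J}.
{B, C}⁺: BC→HJ adds H, J; CJ→G adds G; J→ACH adds A → {A, B, C, G, H, J}. Minimal: {C}⁺ = {C}; {B}⁺ = {B} — none reach the full schema.

{J}, {B, C}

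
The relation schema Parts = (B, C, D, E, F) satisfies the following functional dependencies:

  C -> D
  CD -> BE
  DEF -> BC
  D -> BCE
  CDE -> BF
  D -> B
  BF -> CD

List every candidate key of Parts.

{C}, {D}, {B, F}

{C}⁺: C→D adds D; CD→BE adds B, E; CDE→BF adds F → {B, C, D, E, F}.
{D}⁺: D→BCE adds B, C, E; CDE→BF adds F → {B, C, D, E, F}.
{B, F}⁺: BF→CD adds C, D; CD→BE adds E → {B, C, D, E, F}. Minimal: {F}⁺ = {F}; {B}⁺ = {B} — none reach the full schema.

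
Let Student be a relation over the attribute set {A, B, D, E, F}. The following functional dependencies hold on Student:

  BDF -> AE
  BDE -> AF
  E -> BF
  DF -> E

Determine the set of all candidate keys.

{D, E}, {D, F}

Attribute D never appears on the right-hand side of any dependency, so D must belong to every candidate key.
{D}⁺ = {D}, which is not all of the schema, so we must add further attributes.
{D, E}⁺: E→BF adds B, F; BDF→AE adds A → {A, B, D, E, F}. Minimal: {E}⁺ = {B, E, F}; {D}⁺ = {D} — none reach the full schema.
{D, F}⁺: DF→E adds E; E→BF adds B; BDF→AE adds A → {A, B, D, E, F}. Minimal: {F}⁺ = {F}; {D}⁺ = {D} — none reach the full schema.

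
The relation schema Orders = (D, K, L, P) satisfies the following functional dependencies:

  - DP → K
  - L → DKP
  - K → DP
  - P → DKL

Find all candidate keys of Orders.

K; L; P

{K}⁺: K→DP adds D, P; P→DKL adds L → {D, K, L, P}.
{L}⁺: L→DKP adds D, K, P → {D, K, L, P}.
{P}⁺: P→DKL adds D, K, L → {D, K, L, P}.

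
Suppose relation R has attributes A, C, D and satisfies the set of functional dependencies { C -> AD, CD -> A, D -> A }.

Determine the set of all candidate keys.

(C)

{C}⁺: C→AD adds A, D → {A, C, D}.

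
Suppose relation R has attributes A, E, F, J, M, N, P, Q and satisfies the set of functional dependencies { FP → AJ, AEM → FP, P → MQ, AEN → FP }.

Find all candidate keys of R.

(A, E, N); (E, F, N, P)

Attributes E, N never appear on any right-hand side, so every candidate key must contain {E, N}.
{E, N}⁺ = {E, N}, which is not all of the schema, so we must add further attributes.
{A, E, N}⁺: AEN→FP adds F, P; FP→AJ adds J; P→MQ adds M, Q → {A, E, F, J, M, N, P, Q}. Minimal: {E, N}⁺ = {E, N}; {A, N}⁺ = {A, N}; {A, E}⁺ = {A, E} — none reach the full schema.
{E, F, N, P}⁺: FP→AJ adds A, J; P→MQ adds M, Q → {A, E, F, J, M, N, P, Q}. Minimal: {F, N, P}⁺ = {A, F, J, M, N, P, Q}; {E, N, P}⁺ = {E, M, N, P, Q}; {E, F, P}⁺ = {A, E, F, J, M, P, Q}; … — none reach the full schema.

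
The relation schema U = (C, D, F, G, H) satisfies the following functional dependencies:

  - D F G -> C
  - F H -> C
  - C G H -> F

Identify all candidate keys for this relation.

Attributes D, G, H never appear on any right-hand side, so every candidate key must contain {D, G, H}.
{D, G, H}⁺ = {D, G, H}, which is not all of the schema, so we must add further attributes.
{C, D, G, H}⁺: CGH→F adds F → {C, D, F, G, H}. Minimal: {D, G, H}⁺ = {D, G, H}; {C, G, H}⁺ = {C, F, G, H}; {C, D, H}⁺ = {C, D, H}; … — none reach the full schema.
{D, F, G, H}⁺: DFG→C adds C → {C, D, F, G, H}. Minimal: {F, G, H}⁺ = {C, F, G, H}; {D, G, H}⁺ = {D, G, H}; {D, F, H}⁺ = {C, D, F, H}; … — none reach the full schema.

CDGH; DFGH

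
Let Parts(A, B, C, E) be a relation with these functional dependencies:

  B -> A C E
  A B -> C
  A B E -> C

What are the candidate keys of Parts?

Attribute B never appears on the right-hand side of any dependency, so B must belong to every candidate key.
{B}⁺ = {A, B, C, E}, which is all of the schema, so {B} is the only candidate key.

(B)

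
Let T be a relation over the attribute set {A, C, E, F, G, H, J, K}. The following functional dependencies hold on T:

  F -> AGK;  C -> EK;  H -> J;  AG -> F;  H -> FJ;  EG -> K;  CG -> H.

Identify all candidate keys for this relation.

CF, CG, CH

Attribute C never appears on the right-hand side of any dependency, so C must belong to every candidate key.
{C}⁺ = {C, E, K}, which is not all of the schema, so we must add further attributes.
{C, F}⁺: F→AGK adds A, G, K; C→EK adds E; CG→H adds H; H→J adds J → {A, C, E, F, G, H, J, K}. Minimal: {F}⁺ = {A, F, G, K}; {C}⁺ = {C, E, K} — none reach the full schema.
{C, G}⁺: C→EK adds E, K; CG→H adds H; H→J adds J; H→FJ adds F; F→AGK adds A → {A, C, E, F, G, H, J, K}. Minimal: {G}⁺ = {G}; {C}⁺ = {C, E, K} — none reach the full schema.
{C, H}⁺: C→EK adds E, K; H→J adds J; H→FJ adds F; F→AGK adds A, G → {A, C, E, F, G, H, J, K}. Minimal: {H}⁺ = {A, F, G, H, J, K}; {C}⁺ = {C, E, K} — none reach the full schema.
Any other superkey contains one of these as a subset, so there are no further candidate keys.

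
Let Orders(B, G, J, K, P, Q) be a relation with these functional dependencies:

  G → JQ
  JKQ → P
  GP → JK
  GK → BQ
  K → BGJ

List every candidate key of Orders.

K, GP

{K}⁺: K→BGJ adds B, G, J; G→JQ adds Q; JKQ→P adds P → {B, G, J, K, P, Q}.
{G, P}⁺: G→JQ adds J, Q; GP→JK adds K; GK→BQ adds B → {B, G, J, K, P, Q}.
Any other superkey contains one of these as a subset, so there are no further candidate keys.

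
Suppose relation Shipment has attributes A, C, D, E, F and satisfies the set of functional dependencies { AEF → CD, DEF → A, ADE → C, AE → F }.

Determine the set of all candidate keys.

{A, E}⁺: AE→F adds F; AEF→CD adds C, D → {A, C, D, E, F}. Minimal: {E}⁺ = {E}; {A}⁺ = {A} — none reach the full schema.
{D, E, F}⁺: DEF→A adds A; ADE→C adds C → {A, C, D, E, F}. Minimal: {E, F}⁺ = {E, F}; {D, F}⁺ = {D, F}; {D, E}⁺ = {D, E} — none reach the full schema.

AE, DEF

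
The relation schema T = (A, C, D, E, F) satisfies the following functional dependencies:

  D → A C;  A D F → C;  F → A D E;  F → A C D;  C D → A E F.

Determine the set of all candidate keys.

{D}⁺: D→AC adds A, C; CD→AEF adds E, F → {A, C, D, E, F}.
{F}⁺: F→ADE adds A, D, E; F→ACD adds C → {A, C, D, E, F}.

(D), (F)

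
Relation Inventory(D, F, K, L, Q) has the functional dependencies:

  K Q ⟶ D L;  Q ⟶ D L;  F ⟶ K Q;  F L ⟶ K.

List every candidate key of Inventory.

Attribute F never appears on the right-hand side of any dependency, so F must belong to every candidate key.
{F}⁺ = {D, F, K, L, Q}, which is all of the schema, so {F} is the only candidate key.

{F}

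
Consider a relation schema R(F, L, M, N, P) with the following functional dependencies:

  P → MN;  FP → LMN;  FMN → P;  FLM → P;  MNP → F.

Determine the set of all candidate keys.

{P}, {F, L, M}, {F, M, N}

{P}⁺: P→MN adds M, N; MNP→F adds F; FP→LMN adds L → {F, L, M, N, P}.
{F, L, M}⁺: FLM→P adds P; P→MN adds N → {F, L, M, N, P}. Minimal: {L, M}⁺ = {L, M}; {F, M}⁺ = {F, M}; {F, L}⁺ = {F, L} — none reach the full schema.
{F, M, N}⁺: FMN→P adds P; FP→LMN adds L → {F, L, M, N, P}. Minimal: {M, N}⁺ = {M, N}; {F, N}⁺ = {F, N}; {F, M}⁺ = {F, M} — none reach the full schema.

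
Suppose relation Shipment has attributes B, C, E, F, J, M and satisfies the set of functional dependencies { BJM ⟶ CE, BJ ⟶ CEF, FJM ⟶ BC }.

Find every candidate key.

Attributes J, M never appear on any right-hand side, so every candidate key must contain {J, M}.
{J, M}⁺ = {J, M}, which is not all of the schema, so we must add further attributes.
{B, J, M}⁺: BJM→CE adds C, E; BJ→CEF adds F → {B, C, E, F, J, M}. Minimal: {J, M}⁺ = {J, M}; {B, M}⁺ = {B, M}; {B, J}⁺ = {B, C, E, F, J} — none reach the full schema.
{F, J, M}⁺: FJM→BC adds B, C; BJM→CE adds E → {B, C, E, F, J, M}. Minimal: {J, M}⁺ = {J, M}; {F, M}⁺ = {F, M}; {F, J}⁺ = {F, J} — none reach the full schema.

BJM, FJM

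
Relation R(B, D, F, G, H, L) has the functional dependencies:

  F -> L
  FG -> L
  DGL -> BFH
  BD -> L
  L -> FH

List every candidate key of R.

{B, D, G}⁺: BD→L adds L; L→FH adds F, H → {B, D, F, G, H, L}.
{D, F, G}⁺: F→L adds L; DGL→BFH adds B, H → {B, D, F, G, H, L}.
{D, G, L}⁺: DGL→BFH adds B, F, H → {B, D, F, G, H, L}.
Any other superkey contains one of these as a subset, so there are no further candidate keys.

BDG; DFG; DGL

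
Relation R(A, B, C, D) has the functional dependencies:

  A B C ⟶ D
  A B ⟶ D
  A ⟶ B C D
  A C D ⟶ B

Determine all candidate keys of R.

Attribute A never appears on the right-hand side of any dependency, so A must belong to every candidate key.
{A}⁺ = {A, B, C, D}, which is all of the schema, so {A} is the only candidate key.

{A}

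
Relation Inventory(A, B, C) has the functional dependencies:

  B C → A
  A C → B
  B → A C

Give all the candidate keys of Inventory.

{B}, {A, C}

{B}⁺: B→AC adds A, C → {A, B, C}.
{A, C}⁺: AC→B adds B → {A, B, C}.
Any other superkey contains one of these as a subset, so there are no further candidate keys.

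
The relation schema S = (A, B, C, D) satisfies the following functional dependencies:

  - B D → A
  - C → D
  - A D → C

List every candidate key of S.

{B, C}⁺: C→D adds D; BD→A adds A → {A, B, C, D}. Minimal: {C}⁺ = {C, D}; {B}⁺ = {B} — none reach the full schema.
{B, D}⁺: BD→A adds A; AD→C adds C → {A, B, C, D}. Minimal: {D}⁺ = {D}; {B}⁺ = {B} — none reach the full schema.

BC; BD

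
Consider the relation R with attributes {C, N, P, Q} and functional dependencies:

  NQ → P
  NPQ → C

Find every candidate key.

Attributes N, Q never appear on any right-hand side, so every candidate key must contain {N, Q}.
{N, Q}⁺ = {C, N, P, Q}, which is all of the schema, so {N, Q} is the only candidate key.

(N, Q)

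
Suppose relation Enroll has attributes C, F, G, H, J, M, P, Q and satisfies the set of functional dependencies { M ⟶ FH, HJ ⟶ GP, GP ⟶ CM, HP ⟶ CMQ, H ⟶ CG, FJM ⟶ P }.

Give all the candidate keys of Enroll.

Attribute J never appears on the right-hand side of any dependency, so J must belong to every candidate key.
{J}⁺ = {J}, which is not all of the schema, so we must add further attributes.
{H, J}⁺: HJ→GP adds G, P; GP→CM adds C, M; HP→CMQ adds Q; M→FH adds F → {C, F, G, H, J, M, P, Q}. Minimal: {J}⁺ = {J}; {H}⁺ = {C, G, H} — none reach the full schema.
{J, M}⁺: M→FH adds F, H; HJ→GP adds G, P; GP→CM adds C; HP→CMQ adds Q → {C, F, G, H, J, M, P, Q}. Minimal: {M}⁺ = {C, F, G, H, M}; {J}⁺ = {J} — none reach the full schema.
{G, J, P}⁺: GP→CM adds C, M; M→FH adds F, H; HP→CMQ adds Q → {C, F, G, H, J, M, P, Q}. Minimal: {J, P}⁺ = {J, P}; {G, P}⁺ = {C, F, G, H, M, P, Q}; {G, J}⁺ = {G, J} — none reach the full schema.

(H, J), (J, M), (G, J, P)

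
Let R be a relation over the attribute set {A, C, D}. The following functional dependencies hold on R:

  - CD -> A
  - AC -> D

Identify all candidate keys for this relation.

Attribute C never appears on the right-hand side of any dependency, so C must belong to every candidate key.
{C}⁺ = {C}, which is not all of the schema, so we must add further attributes.
{A, C}⁺: AC→D adds D → {A, C, D}. Minimal: {C}⁺ = {C}; {A}⁺ = {A} — none reach the full schema.
{C, D}⁺: CD→A adds A → {A, C, D}. Minimal: {D}⁺ = {D}; {C}⁺ = {C} — none reach the full schema.
Any other superkey contains one of these as a subset, so there are no further candidate keys.

AC; CD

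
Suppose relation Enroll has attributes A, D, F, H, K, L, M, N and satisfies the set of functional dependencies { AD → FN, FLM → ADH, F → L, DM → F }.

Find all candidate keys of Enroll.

Attributes K, M never appear on any right-hand side, so every candidate key must contain {K, M}.
{K, M}⁺ = {K, M}, which is not all of the schema, so we must add further attributes.
{D, K, M}⁺: DM→F adds F; F→L adds L; FLM→ADH adds A, H; AD→FN adds N → {A, D, F, H, K, L, M, N}. Minimal: {K, M}⁺ = {K, M}; {D, M}⁺ = {A, D, F, H, L, M, N}; {D, K}⁺ = {D, K} — none reach the full schema.
{F, K, M}⁺: F→L adds L; FLM→ADH adds A, D, H; AD→FN adds N → {A, D, F, H, K, L, M, N}. Minimal: {K, M}⁺ = {K, M}; {F, M}⁺ = {A, D, F, H, L, M, N}; {F, K}⁺ = {F, K, L} — none reach the full schema.

{D, K, M}; {F, K, M}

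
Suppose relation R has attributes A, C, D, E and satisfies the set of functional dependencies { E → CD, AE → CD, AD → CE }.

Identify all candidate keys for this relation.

(A, D); (A, E)

Attribute A never appears on the right-hand side of any dependency, so A must belong to every candidate key.
{A}⁺ = {A}, which is not all of the schema, so we must add further attributes.
{A, D}⁺: AD→CE adds C, E → {A, C, D, E}.
{A, E}⁺: E→CD adds C, D → {A, C, D, E}.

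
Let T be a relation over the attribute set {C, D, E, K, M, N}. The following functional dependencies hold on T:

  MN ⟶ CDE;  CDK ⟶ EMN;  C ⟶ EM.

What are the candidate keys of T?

CDK, CKN, KMN

Attribute K never appears on the right-hand side of any dependency, so K must belong to every candidate key.
{K}⁺ = {K}, which is not all of the schema, so we must add further attributes.
{C, D, K}⁺: CDK→EMN adds E, M, N → {C, D, E, K, M, N}. Minimal: {D, K}⁺ = {D, K}; {C, K}⁺ = {C, E, K, M}; {C, D}⁺ = {C, D, E, M} — none reach the full schema.
{C, K, N}⁺: C→EM adds E, M; MN→CDE adds D → {C, D, E, K, M, N}. Minimal: {K, N}⁺ = {K, N}; {C, N}⁺ = {C, D, E, M, N}; {C, K}⁺ = {C, E, K, M} — none reach the full schema.
{K, M, N}⁺: MN→CDE adds C, D, E → {C, D, E, K, M, N}. Minimal: {M, N}⁺ = {C, D, E, M, N}; {K, N}⁺ = {K, N}; {K, M}⁺ = {K, M} — none reach the full schema.
Any other superkey contains one of these as a subset, so there are no further candidate keys.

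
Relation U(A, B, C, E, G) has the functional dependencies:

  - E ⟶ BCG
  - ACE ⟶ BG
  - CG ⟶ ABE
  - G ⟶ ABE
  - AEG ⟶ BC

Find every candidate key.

{E}⁺: E→BCG adds B, C, G; CG→ABE adds A → {A, B, C, E, G}.
{G}⁺: G→ABE adds A, B, E; AEG→BC adds C → {A, B, C, E, G}.

E, G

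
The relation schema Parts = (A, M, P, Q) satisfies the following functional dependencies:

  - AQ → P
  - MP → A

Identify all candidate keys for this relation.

{A, M, Q}, {M, P, Q}

Attributes M, Q never appear on any right-hand side, so every candidate key must contain {M, Q}.
{M, Q}⁺ = {M, Q}, which is not all of the schema, so we must add further attributes.
{A, M, Q}⁺: AQ→P adds P → {A, M, P, Q}. Minimal: {M, Q}⁺ = {M, Q}; {A, Q}⁺ = {A, P, Q}; {A, M}⁺ = {A, M} — none reach the full schema.
{M, P, Q}⁺: MP→A adds A → {A, M, P, Q}. Minimal: {P, Q}⁺ = {P, Q}; {M, Q}⁺ = {M, Q}; {M, P}⁺ = {A, M, P} — none reach the full schema.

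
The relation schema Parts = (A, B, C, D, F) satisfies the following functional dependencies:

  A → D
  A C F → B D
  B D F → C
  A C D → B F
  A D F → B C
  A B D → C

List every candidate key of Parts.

{A, B}⁺: A→D adds D; ABD→C adds C; ACD→BF adds F → {A, B, C, D, F}. Minimal: {B}⁺ = {B}; {A}⁺ = {A, D} — none reach the full schema.
{A, C}⁺: A→D adds D; ACD→BF adds B, F → {A, B, C, D, F}. Minimal: {C}⁺ = {C}; {A}⁺ = {A, D} — none reach the full schema.
{A, F}⁺: A→D adds D; ADF→BC adds B, C → {A, B, C, D, F}. Minimal: {F}⁺ = {F}; {A}⁺ = {A, D} — none reach the full schema.

{A, B}, {A, C}, {A, F}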